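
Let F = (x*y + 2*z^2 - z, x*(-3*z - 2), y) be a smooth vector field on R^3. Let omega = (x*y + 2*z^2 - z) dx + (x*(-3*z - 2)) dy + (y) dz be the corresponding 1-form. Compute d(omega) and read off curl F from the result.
d(omega) = (3*x + 1) dy ∧ dz + (4*z - 1) dz ∧ dx + (-x - 3*z - 2) dx ∧ dy; curl F = (3*x + 1, 4*z - 1, -x - 3*z - 2)

d omega = sum_{i<j} (∂f_j/∂x_i - ∂f_i/∂x_j) dx_i ∧ dx_j. Under the identification (dy ∧ dz, dz ∧ dx, dx ∧ dy) ↔ (e_x, e_y, e_z), the coefficients are exactly the components of curl F. Compute:
  ∂R/∂y - ∂Q/∂z = (1) - (-3*x) = 3*x + 1
  ∂P/∂z - ∂R/∂x = (4*z - 1) - (0) = 4*z - 1
  ∂Q/∂x - ∂P/∂y = (-3*z - 2) - (x) = -x - 3*z - 2.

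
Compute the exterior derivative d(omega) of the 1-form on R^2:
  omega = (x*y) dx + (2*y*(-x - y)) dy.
d(omega) = (-x - 2*y) dx ∧ dy

For a 1-form omega = sum_i f_i dx_i, the exterior derivative is
  d(omega) = sum_{i < j} (∂f_j/∂x_i - ∂f_i/∂x_j) dx_i ∧ dx_j.
  coefficient of dx ∧ dy: ∂f_2/∂x - ∂f_1/∂y = ∂(2*y*(-x - y))/∂x - ∂(x*y)/∂y = -x - 2*y
Assembling: d(omega) = (-x - 2*y) dx ∧ dy.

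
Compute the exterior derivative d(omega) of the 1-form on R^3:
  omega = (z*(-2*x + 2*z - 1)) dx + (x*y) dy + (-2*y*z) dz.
d(omega) = (y) dx ∧ dy + (2*x - 4*z + 1) dx ∧ dz + (-2*z) dy ∧ dz

For a 1-form omega = sum_i f_i dx_i, the exterior derivative is
  d(omega) = sum_{i < j} (∂f_j/∂x_i - ∂f_i/∂x_j) dx_i ∧ dx_j.
  coefficient of dx ∧ dy: ∂f_2/∂x - ∂f_1/∂y = ∂(x*y)/∂x - ∂(z*(-2*x + 2*z - 1))/∂y = y
  coefficient of dx ∧ dz: ∂f_3/∂x - ∂f_1/∂z = ∂(-2*y*z)/∂x - ∂(z*(-2*x + 2*z - 1))/∂z = 2*x - 4*z + 1
  coefficient of dy ∧ dz: ∂f_3/∂y - ∂f_2/∂z = ∂(-2*y*z)/∂y - ∂(x*y)/∂z = -2*z
Assembling: d(omega) = (y) dx ∧ dy + (2*x - 4*z + 1) dx ∧ dz + (-2*z) dy ∧ dz.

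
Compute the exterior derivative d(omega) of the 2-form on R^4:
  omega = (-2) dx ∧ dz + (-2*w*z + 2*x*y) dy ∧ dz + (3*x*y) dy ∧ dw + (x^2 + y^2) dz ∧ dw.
d(omega) = (2*y) dx ∧ dy ∧ dz + (2*y - 2*z) dy ∧ dz ∧ dw + (3*y) dx ∧ dy ∧ dw + (2*x) dx ∧ dz ∧ dw

For a 2-form omega = sum_{i<j} g_{ij} dx_i ∧ dx_j, the exterior derivative is
  d(omega) = sum_{i<j} d(g_{ij}) ∧ dx_i ∧ dx_j = sum_{i<j, k} (∂g_{ij}/∂x_k) dx_k ∧ dx_i ∧ dx_j.
Expand each term, using dx_k ∧ dx_i ∧ dx_j = sgn(permutation) dx_{(a)} ∧ dx_{(b)} ∧ dx_{(c)} with (a < b < c) sorted:
  d(-2*w*z + 2*x*y) includes (∂/∂x)(-2*w*z + 2*x*y) dx = (2*y) dx, which multiplied by dy ∧ dz gives (2*y) dx ∧ dy ∧ dz
  d(-2*w*z + 2*x*y) includes (∂/∂w)(-2*w*z + 2*x*y) dw = (-2*z) dw, which multiplied by dy ∧ dz gives (-2*z) dy ∧ dz ∧ dw
  d(3*x*y) includes (∂/∂x)(3*x*y) dx = (3*y) dx, which multiplied by dy ∧ dw gives (3*y) dx ∧ dy ∧ dw
  d(x^2 + y^2) includes (∂/∂x)(x^2 + y^2) dx = (2*x) dx, which multiplied by dz ∧ dw gives (2*x) dx ∧ dz ∧ dw
  d(x^2 + y^2) includes (∂/∂y)(x^2 + y^2) dy = (2*y) dy, which multiplied by dz ∧ dw gives (2*y) dy ∧ dz ∧ dw
Collecting like 3-forms: d(omega) = (2*y) dx ∧ dy ∧ dz + (2*y - 2*z) dy ∧ dz ∧ dw + (3*y) dx ∧ dy ∧ dw + (2*x) dx ∧ dz ∧ dw.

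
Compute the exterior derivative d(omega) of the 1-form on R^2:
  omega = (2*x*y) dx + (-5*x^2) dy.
d(omega) = (-12*x) dx ∧ dy

For a 1-form omega = sum_i f_i dx_i, the exterior derivative is
  d(omega) = sum_{i < j} (∂f_j/∂x_i - ∂f_i/∂x_j) dx_i ∧ dx_j.
  coefficient of dx ∧ dy: ∂f_2/∂x - ∂f_1/∂y = ∂(-5*x^2)/∂x - ∂(2*x*y)/∂y = -12*x
Assembling: d(omega) = (-12*x) dx ∧ dy.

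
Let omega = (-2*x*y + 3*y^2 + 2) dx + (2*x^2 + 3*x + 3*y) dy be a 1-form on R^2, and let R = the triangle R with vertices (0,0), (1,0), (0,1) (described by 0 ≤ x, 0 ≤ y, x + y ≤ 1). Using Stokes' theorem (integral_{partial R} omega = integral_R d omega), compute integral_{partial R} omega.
integral_(partial R) omega = 3/2

Stokes: integral_partial_R omega = integral_R d omega with d omega = (∂Q/∂x - ∂P/∂y) dx ∧ dy.
  ∂Q/∂x = 4*x + 3
  ∂P/∂y = -2*x + 6*y
  integrand = ∂Q/∂x - ∂P/∂y = 6*x - 6*y + 3.
Integrating over R: integral_0^1 integral_0^{1-x} (6*x - 6*y + 3) dy dx = 3/2.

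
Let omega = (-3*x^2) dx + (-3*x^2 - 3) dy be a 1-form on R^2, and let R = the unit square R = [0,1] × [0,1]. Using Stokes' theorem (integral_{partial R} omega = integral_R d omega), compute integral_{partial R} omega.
integral_(partial R) omega = -3

Stokes: integral_partial_R omega = integral_R d omega with d omega = (∂Q/∂x - ∂P/∂y) dx ∧ dy.
  ∂Q/∂x = -6*x
  ∂P/∂y = 0
  integrand = ∂Q/∂x - ∂P/∂y = -6*x.
Integrating over R: integral_0^1 integral_0^1 (-6*x) dx dy = -3.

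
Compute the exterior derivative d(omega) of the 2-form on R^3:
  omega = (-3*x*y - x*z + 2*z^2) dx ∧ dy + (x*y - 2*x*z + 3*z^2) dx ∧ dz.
d(omega) = (-2*x + 4*z) dx ∧ dy ∧ dz

For a 2-form omega = sum_{i<j} g_{ij} dx_i ∧ dx_j, the exterior derivative is
  d(omega) = sum_{i<j} d(g_{ij}) ∧ dx_i ∧ dx_j = sum_{i<j, k} (∂g_{ij}/∂x_k) dx_k ∧ dx_i ∧ dx_j.
Expand each term, using dx_k ∧ dx_i ∧ dx_j = sgn(permutation) dx_{(a)} ∧ dx_{(b)} ∧ dx_{(c)} with (a < b < c) sorted:
  d(-3*x*y - x*z + 2*z^2) includes (∂/∂z)(-3*x*y - x*z + 2*z^2) dz = (-x + 4*z) dz, which multiplied by dx ∧ dy gives (-x + 4*z) dx ∧ dy ∧ dz
  d(x*y - 2*x*z + 3*z^2) includes (∂/∂y)(x*y - 2*x*z + 3*z^2) dy = (x) dy, which multiplied by dx ∧ dz gives (-x) dx ∧ dy ∧ dz
Collecting like 3-forms: d(omega) = (-2*x + 4*z) dx ∧ dy ∧ dz.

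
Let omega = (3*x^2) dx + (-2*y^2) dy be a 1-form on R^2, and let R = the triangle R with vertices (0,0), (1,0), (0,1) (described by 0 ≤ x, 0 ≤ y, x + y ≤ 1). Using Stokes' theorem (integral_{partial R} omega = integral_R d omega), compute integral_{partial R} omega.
integral_(partial R) omega = 0

Stokes: integral_partial_R omega = integral_R d omega with d omega = (∂Q/∂x - ∂P/∂y) dx ∧ dy.
  ∂Q/∂x = 0
  ∂P/∂y = 0
  integrand = ∂Q/∂x - ∂P/∂y = 0.
Integrating over R: integral_0^1 integral_0^{1-x} (0) dy dx = 0.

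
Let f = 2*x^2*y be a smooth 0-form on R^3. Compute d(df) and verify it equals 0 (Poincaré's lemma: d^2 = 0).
d(df) = 0

Step 1: df = sum_i (∂f/∂x_i) dx_i = (4*x*y) dx + (2*x^2) dy + (0) dz.
Step 2: Apply d again. Using the 1-form formula, the coefficient of dx ∧ dy in d(df) is ∂^2 f/∂x ∂y - ∂^2 f/∂y ∂x = (4*x) - (4*x) = 0 (equality of mixed partials for smooth f).
Similarly for dx ∧ dz and dy ∧ dz — all coefficients vanish. So d(df) = 0.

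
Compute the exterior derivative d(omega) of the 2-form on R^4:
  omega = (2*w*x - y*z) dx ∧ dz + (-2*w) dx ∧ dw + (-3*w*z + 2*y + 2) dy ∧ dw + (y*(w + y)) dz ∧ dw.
d(omega) = (z) dx ∧ dy ∧ dz + (2*x) dx ∧ dz ∧ dw + (4*w + 2*y) dy ∧ dz ∧ dw

For a 2-form omega = sum_{i<j} g_{ij} dx_i ∧ dx_j, the exterior derivative is
  d(omega) = sum_{i<j} d(g_{ij}) ∧ dx_i ∧ dx_j = sum_{i<j, k} (∂g_{ij}/∂x_k) dx_k ∧ dx_i ∧ dx_j.
Expand each term, using dx_k ∧ dx_i ∧ dx_j = sgn(permutation) dx_{(a)} ∧ dx_{(b)} ∧ dx_{(c)} with (a < b < c) sorted:
  d(2*w*x - y*z) includes (∂/∂y)(2*w*x - y*z) dy = (-z) dy, which multiplied by dx ∧ dz gives (z) dx ∧ dy ∧ dz
  d(2*w*x - y*z) includes (∂/∂w)(2*w*x - y*z) dw = (2*x) dw, which multiplied by dx ∧ dz gives (2*x) dx ∧ dz ∧ dw
  d(-3*w*z + 2*y + 2) includes (∂/∂z)(-3*w*z + 2*y + 2) dz = (-3*w) dz, which multiplied by dy ∧ dw gives (3*w) dy ∧ dz ∧ dw
  d(y*(w + y)) includes (∂/∂y)(y*(w + y)) dy = (w + 2*y) dy, which multiplied by dz ∧ dw gives (w + 2*y) dy ∧ dz ∧ dw
Collecting like 3-forms: d(omega) = (z) dx ∧ dy ∧ dz + (2*x) dx ∧ dz ∧ dw + (4*w + 2*y) dy ∧ dz ∧ dw.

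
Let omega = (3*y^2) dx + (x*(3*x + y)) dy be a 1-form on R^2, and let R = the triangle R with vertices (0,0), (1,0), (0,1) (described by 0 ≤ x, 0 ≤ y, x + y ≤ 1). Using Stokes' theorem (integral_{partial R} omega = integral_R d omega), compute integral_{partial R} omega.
integral_(partial R) omega = 1/6

Stokes: integral_partial_R omega = integral_R d omega with d omega = (∂Q/∂x - ∂P/∂y) dx ∧ dy.
  ∂Q/∂x = 6*x + y
  ∂P/∂y = 6*y
  integrand = ∂Q/∂x - ∂P/∂y = 6*x - 5*y.
Integrating over R: integral_0^1 integral_0^{1-x} (6*x - 5*y) dy dx = 1/6.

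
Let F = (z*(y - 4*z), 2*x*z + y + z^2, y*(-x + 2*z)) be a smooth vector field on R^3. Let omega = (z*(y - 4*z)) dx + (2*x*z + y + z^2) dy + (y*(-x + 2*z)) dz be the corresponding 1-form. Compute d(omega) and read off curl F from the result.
d(omega) = (-3*x) dy ∧ dz + (2*y - 8*z) dz ∧ dx + (z) dx ∧ dy; curl F = (-3*x, 2*y - 8*z, z)

d omega = sum_{i<j} (∂f_j/∂x_i - ∂f_i/∂x_j) dx_i ∧ dx_j. Under the identification (dy ∧ dz, dz ∧ dx, dx ∧ dy) ↔ (e_x, e_y, e_z), the coefficients are exactly the components of curl F. Compute:
  ∂R/∂y - ∂Q/∂z = (-x + 2*z) - (2*x + 2*z) = -3*x
  ∂P/∂z - ∂R/∂x = (y - 8*z) - (-y) = 2*y - 8*z
  ∂Q/∂x - ∂P/∂y = (2*z) - (z) = z.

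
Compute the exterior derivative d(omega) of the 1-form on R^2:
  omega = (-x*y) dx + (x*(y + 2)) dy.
d(omega) = (x + y + 2) dx ∧ dy

For a 1-form omega = sum_i f_i dx_i, the exterior derivative is
  d(omega) = sum_{i < j} (∂f_j/∂x_i - ∂f_i/∂x_j) dx_i ∧ dx_j.
  coefficient of dx ∧ dy: ∂f_2/∂x - ∂f_1/∂y = ∂(x*(y + 2))/∂x - ∂(-x*y)/∂y = x + y + 2
Assembling: d(omega) = (x + y + 2) dx ∧ dy.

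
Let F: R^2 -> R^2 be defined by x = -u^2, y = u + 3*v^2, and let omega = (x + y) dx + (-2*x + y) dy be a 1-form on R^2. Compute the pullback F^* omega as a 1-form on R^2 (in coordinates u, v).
F^* omega = (2*u^3 - 6*u*v^2 + u + 3*v^2) du + (6*v*(2*u^2 + u + 3*v^2)) dv

Using F^*(f dg) = (f ∘ F) d(g ∘ F), substitute each coordinate x_i by F_i(u, v) in f_i, and replace dx_i by d F_i = (∂F_i/∂u) du + (∂F_i/∂v) dv.
  For the x component: f_1(F) = -u^2 + u + 3*v^2; d F_1 = (-2*u) du + (0) dv
  For the y component: f_2(F) = 2*u^2 + u + 3*v^2; d F_2 = (1) du + (6*v) dv
Combining and collecting du, dv coefficients:
  coeff of du: 2*u^3 - 6*u*v^2 + u + 3*v^2
  coeff of dv: 6*v*(2*u^2 + u + 3*v^2)
F^* omega = (2*u^3 - 6*u*v^2 + u + 3*v^2) du + (6*v*(2*u^2 + u + 3*v^2)) dv.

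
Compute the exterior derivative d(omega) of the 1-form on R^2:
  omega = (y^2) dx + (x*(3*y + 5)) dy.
d(omega) = (y + 5) dx ∧ dy

For a 1-form omega = sum_i f_i dx_i, the exterior derivative is
  d(omega) = sum_{i < j} (∂f_j/∂x_i - ∂f_i/∂x_j) dx_i ∧ dx_j.
  coefficient of dx ∧ dy: ∂f_2/∂x - ∂f_1/∂y = ∂(x*(3*y + 5))/∂x - ∂(y^2)/∂y = y + 5
Assembling: d(omega) = (y + 5) dx ∧ dy.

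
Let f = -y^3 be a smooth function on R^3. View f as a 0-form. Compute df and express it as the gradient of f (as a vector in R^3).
df = (0) dx + (-3*y^2) dy + (0) dz; grad f = (0, -3*y^2, 0)

For a 0-form f, d f = (∂f/∂x) dx + (∂f/∂y) dy + (∂f/∂z) dz. The components of the vector representation are exactly the entries of grad f in Cartesian coordinates:
  ∂f/∂x = 0
  ∂f/∂y = -3*y^2
  ∂f/∂z = 0.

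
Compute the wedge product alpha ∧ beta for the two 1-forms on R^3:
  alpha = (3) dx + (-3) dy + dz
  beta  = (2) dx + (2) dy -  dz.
alpha ∧ beta = (12) dx ∧ dy + (-5) dx ∧ dz + (1) dy ∧ dz

Distribute the wedge, using dx_i ∧ dx_j = -dx_j ∧ dx_i and dx_i ∧ dx_i = 0. For each pair (i, j) with i < j, the coefficient of dx_i ∧ dx_j in alpha ∧ beta is (alpha_i * beta_j - alpha_j * beta_i). Collecting: alpha ∧ beta = (12) dx ∧ dy + (-5) dx ∧ dz + (1) dy ∧ dz.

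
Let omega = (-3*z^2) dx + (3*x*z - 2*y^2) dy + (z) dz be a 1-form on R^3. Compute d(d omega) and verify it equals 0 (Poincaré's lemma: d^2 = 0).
d(d omega) = 0

Step 1: d omega = sum_{i<j} (∂f_j/∂x_i - ∂f_i/∂x_j) dx_i ∧ dx_j:
  coeff of dx ∧ dy: 3*z
  coeff of dx ∧ dz: 6*z
  coeff of dy ∧ dz: -3*x
Step 2: Apply d again to each 2-form coefficient. The only possible 3-form in R^3 is dx ∧ dy ∧ dz, with coefficient
  ∂(coeff of dy∧dz)/∂x - ∂(coeff of dx∧dz)/∂y + ∂(coeff of dx∧dy)/∂z
  = ∂/∂x (-3*x) - ∂/∂y (6*z) + ∂/∂z (3*z).
Each of these terms simplifies to sums of mixed partials that cancel in pairs. The result is 0 (by equality of mixed partials for smooth functions — Schwarz / Clairaut).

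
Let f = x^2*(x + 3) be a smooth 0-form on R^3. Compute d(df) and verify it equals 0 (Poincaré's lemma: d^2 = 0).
d(df) = 0

Step 1: df = sum_i (∂f/∂x_i) dx_i = (3*x*(x + 2)) dx + (0) dy + (0) dz.
Step 2: Apply d again. Using the 1-form formula, the coefficient of dx ∧ dy in d(df) is ∂^2 f/∂x ∂y - ∂^2 f/∂y ∂x = (0) - (0) = 0 (equality of mixed partials for smooth f).
Similarly for dx ∧ dz and dy ∧ dz — all coefficients vanish. So d(df) = 0.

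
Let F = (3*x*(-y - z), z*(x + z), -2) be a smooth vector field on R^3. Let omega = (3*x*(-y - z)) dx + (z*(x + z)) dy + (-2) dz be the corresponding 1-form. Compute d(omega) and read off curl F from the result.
d(omega) = (-x - 2*z) dy ∧ dz + (-3*x) dz ∧ dx + (3*x + z) dx ∧ dy; curl F = (-x - 2*z, -3*x, 3*x + z)

d omega = sum_{i<j} (∂f_j/∂x_i - ∂f_i/∂x_j) dx_i ∧ dx_j. Under the identification (dy ∧ dz, dz ∧ dx, dx ∧ dy) ↔ (e_x, e_y, e_z), the coefficients are exactly the components of curl F. Compute:
  ∂R/∂y - ∂Q/∂z = (0) - (x + 2*z) = -x - 2*z
  ∂P/∂z - ∂R/∂x = (-3*x) - (0) = -3*x
  ∂Q/∂x - ∂P/∂y = (z) - (-3*x) = 3*x + z.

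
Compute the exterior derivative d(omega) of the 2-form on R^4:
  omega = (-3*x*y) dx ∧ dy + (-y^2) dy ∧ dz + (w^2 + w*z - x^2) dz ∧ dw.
d(omega) = (-2*x) dx ∧ dz ∧ dw

For a 2-form omega = sum_{i<j} g_{ij} dx_i ∧ dx_j, the exterior derivative is
  d(omega) = sum_{i<j} d(g_{ij}) ∧ dx_i ∧ dx_j = sum_{i<j, k} (∂g_{ij}/∂x_k) dx_k ∧ dx_i ∧ dx_j.
Expand each term, using dx_k ∧ dx_i ∧ dx_j = sgn(permutation) dx_{(a)} ∧ dx_{(b)} ∧ dx_{(c)} with (a < b < c) sorted:
  d(w^2 + w*z - x^2) includes (∂/∂x)(w^2 + w*z - x^2) dx = (-2*x) dx, which multiplied by dz ∧ dw gives (-2*x) dx ∧ dz ∧ dw
Collecting like 3-forms: d(omega) = (-2*x) dx ∧ dz ∧ dw.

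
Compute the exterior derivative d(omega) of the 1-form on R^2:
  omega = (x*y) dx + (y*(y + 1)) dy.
d(omega) = (-x) dx ∧ dy

For a 1-form omega = sum_i f_i dx_i, the exterior derivative is
  d(omega) = sum_{i < j} (∂f_j/∂x_i - ∂f_i/∂x_j) dx_i ∧ dx_j.
  coefficient of dx ∧ dy: ∂f_2/∂x - ∂f_1/∂y = ∂(y*(y + 1))/∂x - ∂(x*y)/∂y = -x
Assembling: d(omega) = (-x) dx ∧ dy.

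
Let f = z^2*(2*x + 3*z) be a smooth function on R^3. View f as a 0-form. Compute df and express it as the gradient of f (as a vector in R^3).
df = (2*z^2) dx + (0) dy + (z*(4*x + 9*z)) dz; grad f = (2*z^2, 0, z*(4*x + 9*z))

For a 0-form f, d f = (∂f/∂x) dx + (∂f/∂y) dy + (∂f/∂z) dz. The components of the vector representation are exactly the entries of grad f in Cartesian coordinates:
  ∂f/∂x = 2*z^2
  ∂f/∂y = 0
  ∂f/∂z = z*(4*x + 9*z).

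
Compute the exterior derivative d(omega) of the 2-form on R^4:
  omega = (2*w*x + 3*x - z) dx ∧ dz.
d(omega) = (2*x) dx ∧ dz ∧ dw

For a 2-form omega = sum_{i<j} g_{ij} dx_i ∧ dx_j, the exterior derivative is
  d(omega) = sum_{i<j} d(g_{ij}) ∧ dx_i ∧ dx_j = sum_{i<j, k} (∂g_{ij}/∂x_k) dx_k ∧ dx_i ∧ dx_j.
Expand each term, using dx_k ∧ dx_i ∧ dx_j = sgn(permutation) dx_{(a)} ∧ dx_{(b)} ∧ dx_{(c)} with (a < b < c) sorted:
  d(2*w*x + 3*x - z) includes (∂/∂w)(2*w*x + 3*x - z) dw = (2*x) dw, which multiplied by dx ∧ dz gives (2*x) dx ∧ dz ∧ dw
Collecting like 3-forms: d(omega) = (2*x) dx ∧ dz ∧ dw.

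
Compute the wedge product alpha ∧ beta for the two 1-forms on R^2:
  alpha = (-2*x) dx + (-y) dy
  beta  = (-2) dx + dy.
alpha ∧ beta = (-2*x - 2*y) dx ∧ dy

Distribute the wedge, using dx_i ∧ dx_j = -dx_j ∧ dx_i and dx_i ∧ dx_i = 0. For each pair (i, j) with i < j, the coefficient of dx_i ∧ dx_j in alpha ∧ beta is (alpha_i * beta_j - alpha_j * beta_i). Collecting: alpha ∧ beta = (-2*x - 2*y) dx ∧ dy.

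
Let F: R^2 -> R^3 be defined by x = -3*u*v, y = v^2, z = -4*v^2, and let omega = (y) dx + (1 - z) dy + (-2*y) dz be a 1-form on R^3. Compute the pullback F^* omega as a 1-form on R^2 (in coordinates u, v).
F^* omega = (-3*v^3) du + (v*(-3*u*v + 24*v^2 + 2)) dv

Using F^*(f dg) = (f ∘ F) d(g ∘ F), substitute each coordinate x_i by F_i(u, v) in f_i, and replace dx_i by d F_i = (∂F_i/∂u) du + (∂F_i/∂v) dv.
  For the x component: f_1(F) = v^2; d F_1 = (-3*v) du + (-3*u) dv
  For the y component: f_2(F) = 4*v^2 + 1; d F_2 = (0) du + (2*v) dv
  For the z component: f_3(F) = -2*v^2; d F_3 = (0) du + (-8*v) dv
Combining and collecting du, dv coefficients:
  coeff of du: -3*v^3
  coeff of dv: v*(-3*u*v + 24*v^2 + 2)
F^* omega = (-3*v^3) du + (v*(-3*u*v + 24*v^2 + 2)) dv.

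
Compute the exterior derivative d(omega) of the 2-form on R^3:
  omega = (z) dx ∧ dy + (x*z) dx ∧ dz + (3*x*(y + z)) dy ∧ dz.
d(omega) = (3*y + 3*z + 1) dx ∧ dy ∧ dz

For a 2-form omega = sum_{i<j} g_{ij} dx_i ∧ dx_j, the exterior derivative is
  d(omega) = sum_{i<j} d(g_{ij}) ∧ dx_i ∧ dx_j = sum_{i<j, k} (∂g_{ij}/∂x_k) dx_k ∧ dx_i ∧ dx_j.
Expand each term, using dx_k ∧ dx_i ∧ dx_j = sgn(permutation) dx_{(a)} ∧ dx_{(b)} ∧ dx_{(c)} with (a < b < c) sorted:
  d(z) includes (∂/∂z)(z) dz = (1) dz, which multiplied by dx ∧ dy gives (1) dx ∧ dy ∧ dz
  d(3*x*(y + z)) includes (∂/∂x)(3*x*(y + z)) dx = (3*y + 3*z) dx, which multiplied by dy ∧ dz gives (3*y + 3*z) dx ∧ dy ∧ dz
Collecting like 3-forms: d(omega) = (3*y + 3*z + 1) dx ∧ dy ∧ dz.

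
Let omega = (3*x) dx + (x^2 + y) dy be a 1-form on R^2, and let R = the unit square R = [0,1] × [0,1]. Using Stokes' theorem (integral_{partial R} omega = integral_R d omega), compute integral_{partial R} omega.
integral_(partial R) omega = 1

Stokes: integral_partial_R omega = integral_R d omega with d omega = (∂Q/∂x - ∂P/∂y) dx ∧ dy.
  ∂Q/∂x = 2*x
  ∂P/∂y = 0
  integrand = ∂Q/∂x - ∂P/∂y = 2*x.
Integrating over R: integral_0^1 integral_0^1 (2*x) dx dy = 1.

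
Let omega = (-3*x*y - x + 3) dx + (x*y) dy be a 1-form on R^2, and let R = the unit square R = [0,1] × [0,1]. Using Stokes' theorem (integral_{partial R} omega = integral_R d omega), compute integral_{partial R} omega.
integral_(partial R) omega = 2

Stokes: integral_partial_R omega = integral_R d omega with d omega = (∂Q/∂x - ∂P/∂y) dx ∧ dy.
  ∂Q/∂x = y
  ∂P/∂y = -3*x
  integrand = ∂Q/∂x - ∂P/∂y = 3*x + y.
Integrating over R: integral_0^1 integral_0^1 (3*x + y) dx dy = 2.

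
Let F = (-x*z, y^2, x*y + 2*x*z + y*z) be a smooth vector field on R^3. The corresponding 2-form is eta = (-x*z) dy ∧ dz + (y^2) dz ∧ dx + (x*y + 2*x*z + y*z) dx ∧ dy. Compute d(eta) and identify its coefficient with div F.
d(eta) = (2*x + 3*y - z) dx ∧ dy ∧ dz; div F = 2*x + 3*y - z

For a 2-form in R^3 of the form above, applying d gives a 3-form with coefficient ∂P/∂x + ∂Q/∂y + ∂R/∂z:
  ∂P/∂x = -z
  ∂Q/∂y = 2*y
  ∂R/∂z = 2*x + y
Sum = 2*x + 3*y - z, which is exactly div F.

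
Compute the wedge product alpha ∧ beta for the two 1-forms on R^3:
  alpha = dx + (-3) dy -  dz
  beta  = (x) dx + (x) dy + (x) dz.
alpha ∧ beta = (4*x) dx ∧ dy + (2*x) dx ∧ dz + (-2*x) dy ∧ dz

Distribute the wedge, using dx_i ∧ dx_j = -dx_j ∧ dx_i and dx_i ∧ dx_i = 0. For each pair (i, j) with i < j, the coefficient of dx_i ∧ dx_j in alpha ∧ beta is (alpha_i * beta_j - alpha_j * beta_i). Collecting: alpha ∧ beta = (4*x) dx ∧ dy + (2*x) dx ∧ dz + (-2*x) dy ∧ dz.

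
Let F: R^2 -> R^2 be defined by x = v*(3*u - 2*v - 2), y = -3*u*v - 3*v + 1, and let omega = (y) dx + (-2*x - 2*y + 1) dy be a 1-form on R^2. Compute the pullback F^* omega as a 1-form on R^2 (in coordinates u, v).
F^* omega = (3*v*(-3*u*v - 4*v^2 - 13*v + 2)) du + (-9*u^2*v - 33*u*v + 6*u - 28*v + 1) dv

Using F^*(f dg) = (f ∘ F) d(g ∘ F), substitute each coordinate x_i by F_i(u, v) in f_i, and replace dx_i by d F_i = (∂F_i/∂u) du + (∂F_i/∂v) dv.
  For the x component: f_1(F) = -3*u*v - 3*v + 1; d F_1 = (3*v) du + (3*u - 4*v - 2) dv
  For the y component: f_2(F) = 4*v^2 + 10*v - 1; d F_2 = (-3*v) du + (-3*u - 3) dv
Combining and collecting du, dv coefficients:
  coeff of du: 3*v*(-3*u*v - 4*v^2 - 13*v + 2)
  coeff of dv: -9*u^2*v - 33*u*v + 6*u - 28*v + 1
F^* omega = (3*v*(-3*u*v - 4*v^2 - 13*v + 2)) du + (-9*u^2*v - 33*u*v + 6*u - 28*v + 1) dv.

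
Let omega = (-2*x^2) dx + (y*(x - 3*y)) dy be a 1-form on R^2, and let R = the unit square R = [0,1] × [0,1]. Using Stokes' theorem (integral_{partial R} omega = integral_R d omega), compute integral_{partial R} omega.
integral_(partial R) omega = 1/2

Stokes: integral_partial_R omega = integral_R d omega with d omega = (∂Q/∂x - ∂P/∂y) dx ∧ dy.
  ∂Q/∂x = y
  ∂P/∂y = 0
  integrand = ∂Q/∂x - ∂P/∂y = y.
Integrating over R: integral_0^1 integral_0^1 (y) dx dy = 1/2.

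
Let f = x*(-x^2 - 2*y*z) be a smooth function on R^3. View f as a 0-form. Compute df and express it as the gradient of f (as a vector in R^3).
df = (-3*x^2 - 2*y*z) dx + (-2*x*z) dy + (-2*x*y) dz; grad f = (-3*x^2 - 2*y*z, -2*x*z, -2*x*y)

For a 0-form f, d f = (∂f/∂x) dx + (∂f/∂y) dy + (∂f/∂z) dz. The components of the vector representation are exactly the entries of grad f in Cartesian coordinates:
  ∂f/∂x = -3*x^2 - 2*y*z
  ∂f/∂y = -2*x*z
  ∂f/∂z = -2*x*y.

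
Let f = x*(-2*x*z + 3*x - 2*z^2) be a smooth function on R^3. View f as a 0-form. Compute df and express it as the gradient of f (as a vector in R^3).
df = (-4*x*z + 6*x - 2*z^2) dx + (0) dy + (2*x*(-x - 2*z)) dz; grad f = (-4*x*z + 6*x - 2*z^2, 0, 2*x*(-x - 2*z))

For a 0-form f, d f = (∂f/∂x) dx + (∂f/∂y) dy + (∂f/∂z) dz. The components of the vector representation are exactly the entries of grad f in Cartesian coordinates:
  ∂f/∂x = -4*x*z + 6*x - 2*z^2
  ∂f/∂y = 0
  ∂f/∂z = 2*x*(-x - 2*z).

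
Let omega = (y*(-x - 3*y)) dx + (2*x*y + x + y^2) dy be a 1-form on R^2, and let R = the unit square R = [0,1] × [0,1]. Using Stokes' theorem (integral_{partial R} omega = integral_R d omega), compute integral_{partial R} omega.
integral_(partial R) omega = 11/2

Stokes: integral_partial_R omega = integral_R d omega with d omega = (∂Q/∂x - ∂P/∂y) dx ∧ dy.
  ∂Q/∂x = 2*y + 1
  ∂P/∂y = -x - 6*y
  integrand = ∂Q/∂x - ∂P/∂y = x + 8*y + 1.
Integrating over R: integral_0^1 integral_0^1 (x + 8*y + 1) dx dy = 11/2.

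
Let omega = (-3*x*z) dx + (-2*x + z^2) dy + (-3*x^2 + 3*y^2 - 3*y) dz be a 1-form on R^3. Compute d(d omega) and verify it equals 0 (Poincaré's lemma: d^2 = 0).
d(d omega) = 0

Step 1: d omega = sum_{i<j} (∂f_j/∂x_i - ∂f_i/∂x_j) dx_i ∧ dx_j:
  coeff of dx ∧ dy: -2
  coeff of dx ∧ dz: -3*x
  coeff of dy ∧ dz: 6*y - 2*z - 3
Step 2: Apply d again to each 2-form coefficient. The only possible 3-form in R^3 is dx ∧ dy ∧ dz, with coefficient
  ∂(coeff of dy∧dz)/∂x - ∂(coeff of dx∧dz)/∂y + ∂(coeff of dx∧dy)/∂z
  = ∂/∂x (6*y - 2*z - 3) - ∂/∂y (-3*x) + ∂/∂z (-2).
Each of these terms simplifies to sums of mixed partials that cancel in pairs. The result is 0 (by equality of mixed partials for smooth functions — Schwarz / Clairaut).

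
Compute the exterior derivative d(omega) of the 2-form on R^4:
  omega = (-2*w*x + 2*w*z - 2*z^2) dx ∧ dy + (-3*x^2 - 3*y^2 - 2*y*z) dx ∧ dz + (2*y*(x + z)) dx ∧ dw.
d(omega) = (2*w + 6*y - 2*z) dx ∧ dy ∧ dz + (-4*x) dx ∧ dy ∧ dw + (-2*y) dx ∧ dz ∧ dw

For a 2-form omega = sum_{i<j} g_{ij} dx_i ∧ dx_j, the exterior derivative is
  d(omega) = sum_{i<j} d(g_{ij}) ∧ dx_i ∧ dx_j = sum_{i<j, k} (∂g_{ij}/∂x_k) dx_k ∧ dx_i ∧ dx_j.
Expand each term, using dx_k ∧ dx_i ∧ dx_j = sgn(permutation) dx_{(a)} ∧ dx_{(b)} ∧ dx_{(c)} with (a < b < c) sorted:
  d(-2*w*x + 2*w*z - 2*z^2) includes (∂/∂z)(-2*w*x + 2*w*z - 2*z^2) dz = (2*w - 4*z) dz, which multiplied by dx ∧ dy gives (2*w - 4*z) dx ∧ dy ∧ dz
  d(-2*w*x + 2*w*z - 2*z^2) includes (∂/∂w)(-2*w*x + 2*w*z - 2*z^2) dw = (-2*x + 2*z) dw, which multiplied by dx ∧ dy gives (-2*x + 2*z) dx ∧ dy ∧ dw
  d(-3*x^2 - 3*y^2 - 2*y*z) includes (∂/∂y)(-3*x^2 - 3*y^2 - 2*y*z) dy = (-6*y - 2*z) dy, which multiplied by dx ∧ dz gives (6*y + 2*z) dx ∧ dy ∧ dz
  d(2*y*(x + z)) includes (∂/∂y)(2*y*(x + z)) dy = (2*x + 2*z) dy, which multiplied by dx ∧ dw gives (-2*x - 2*z) dx ∧ dy ∧ dw
  d(2*y*(x + z)) includes (∂/∂z)(2*y*(x + z)) dz = (2*y) dz, which multiplied by dx ∧ dw gives (-2*y) dx ∧ dz ∧ dw
Collecting like 3-forms: d(omega) = (2*w + 6*y - 2*z) dx ∧ dy ∧ dz + (-4*x) dx ∧ dy ∧ dw + (-2*y) dx ∧ dz ∧ dw.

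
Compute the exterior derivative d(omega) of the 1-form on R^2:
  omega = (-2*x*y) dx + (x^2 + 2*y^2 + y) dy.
d(omega) = (4*x) dx ∧ dy

For a 1-form omega = sum_i f_i dx_i, the exterior derivative is
  d(omega) = sum_{i < j} (∂f_j/∂x_i - ∂f_i/∂x_j) dx_i ∧ dx_j.
  coefficient of dx ∧ dy: ∂f_2/∂x - ∂f_1/∂y = ∂(x^2 + 2*y^2 + y)/∂x - ∂(-2*x*y)/∂y = 4*x
Assembling: d(omega) = (4*x) dx ∧ dy.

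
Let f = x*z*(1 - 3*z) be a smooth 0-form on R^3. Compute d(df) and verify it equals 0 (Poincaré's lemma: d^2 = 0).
d(df) = 0

Step 1: df = sum_i (∂f/∂x_i) dx_i = (z*(1 - 3*z)) dx + (0) dy + (x*(1 - 6*z)) dz.
Step 2: Apply d again. Using the 1-form formula, the coefficient of dx ∧ dy in d(df) is ∂^2 f/∂x ∂y - ∂^2 f/∂y ∂x = (0) - (0) = 0 (equality of mixed partials for smooth f).
Similarly for dx ∧ dz and dy ∧ dz — all coefficients vanish. So d(df) = 0.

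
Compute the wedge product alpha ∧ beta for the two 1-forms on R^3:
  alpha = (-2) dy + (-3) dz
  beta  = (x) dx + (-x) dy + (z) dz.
alpha ∧ beta = (2*x) dx ∧ dy + (-3*x - 2*z) dy ∧ dz + (3*x) dx ∧ dz

Distribute the wedge, using dx_i ∧ dx_j = -dx_j ∧ dx_i and dx_i ∧ dx_i = 0. For each pair (i, j) with i < j, the coefficient of dx_i ∧ dx_j in alpha ∧ beta is (alpha_i * beta_j - alpha_j * beta_i). Collecting: alpha ∧ beta = (2*x) dx ∧ dy + (-3*x - 2*z) dy ∧ dz + (3*x) dx ∧ dz.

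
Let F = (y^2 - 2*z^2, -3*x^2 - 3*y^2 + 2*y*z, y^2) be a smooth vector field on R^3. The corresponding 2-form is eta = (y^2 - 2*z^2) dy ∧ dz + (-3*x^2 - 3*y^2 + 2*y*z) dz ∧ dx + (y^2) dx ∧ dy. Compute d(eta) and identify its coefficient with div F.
d(eta) = (-6*y + 2*z) dx ∧ dy ∧ dz; div F = -6*y + 2*z

For a 2-form in R^3 of the form above, applying d gives a 3-form with coefficient ∂P/∂x + ∂Q/∂y + ∂R/∂z:
  ∂P/∂x = 0
  ∂Q/∂y = -6*y + 2*z
  ∂R/∂z = 0
Sum = -6*y + 2*z, which is exactly div F.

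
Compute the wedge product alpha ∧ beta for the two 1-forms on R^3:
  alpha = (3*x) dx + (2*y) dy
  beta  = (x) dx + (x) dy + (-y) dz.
alpha ∧ beta = (x*(3*x - 2*y)) dx ∧ dy + (-3*x*y) dx ∧ dz + (-2*y^2) dy ∧ dz

Distribute the wedge, using dx_i ∧ dx_j = -dx_j ∧ dx_i and dx_i ∧ dx_i = 0. For each pair (i, j) with i < j, the coefficient of dx_i ∧ dx_j in alpha ∧ beta is (alpha_i * beta_j - alpha_j * beta_i). Collecting: alpha ∧ beta = (x*(3*x - 2*y)) dx ∧ dy + (-3*x*y) dx ∧ dz + (-2*y^2) dy ∧ dz.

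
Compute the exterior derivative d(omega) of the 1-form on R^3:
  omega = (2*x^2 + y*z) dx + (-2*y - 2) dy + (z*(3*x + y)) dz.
d(omega) = (-z) dx ∧ dy + (-y + 3*z) dx ∧ dz + (z) dy ∧ dz

For a 1-form omega = sum_i f_i dx_i, the exterior derivative is
  d(omega) = sum_{i < j} (∂f_j/∂x_i - ∂f_i/∂x_j) dx_i ∧ dx_j.
  coefficient of dx ∧ dy: ∂f_2/∂x - ∂f_1/∂y = ∂(-2*y - 2)/∂x - ∂(2*x^2 + y*z)/∂y = -z
  coefficient of dx ∧ dz: ∂f_3/∂x - ∂f_1/∂z = ∂(z*(3*x + y))/∂x - ∂(2*x^2 + y*z)/∂z = -y + 3*z
  coefficient of dy ∧ dz: ∂f_3/∂y - ∂f_2/∂z = ∂(z*(3*x + y))/∂y - ∂(-2*y - 2)/∂z = z
Assembling: d(omega) = (-z) dx ∧ dy + (-y + 3*z) dx ∧ dz + (z) dy ∧ dz.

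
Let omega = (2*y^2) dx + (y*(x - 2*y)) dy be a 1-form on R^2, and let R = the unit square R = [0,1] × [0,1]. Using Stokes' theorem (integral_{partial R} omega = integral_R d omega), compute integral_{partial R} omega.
integral_(partial R) omega = -3/2

Stokes: integral_partial_R omega = integral_R d omega with d omega = (∂Q/∂x - ∂P/∂y) dx ∧ dy.
  ∂Q/∂x = y
  ∂P/∂y = 4*y
  integrand = ∂Q/∂x - ∂P/∂y = -3*y.
Integrating over R: integral_0^1 integral_0^1 (-3*y) dx dy = -3/2.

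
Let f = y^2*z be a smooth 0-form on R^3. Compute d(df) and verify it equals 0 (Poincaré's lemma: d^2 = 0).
d(df) = 0

Step 1: df = sum_i (∂f/∂x_i) dx_i = (0) dx + (2*y*z) dy + (y^2) dz.
Step 2: Apply d again. Using the 1-form formula, the coefficient of dx ∧ dy in d(df) is ∂^2 f/∂x ∂y - ∂^2 f/∂y ∂x = (0) - (0) = 0 (equality of mixed partials for smooth f).
Similarly for dx ∧ dz and dy ∧ dz — all coefficients vanish. So d(df) = 0.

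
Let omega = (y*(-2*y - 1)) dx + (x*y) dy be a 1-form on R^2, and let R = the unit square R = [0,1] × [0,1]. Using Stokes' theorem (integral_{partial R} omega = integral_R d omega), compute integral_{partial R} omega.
integral_(partial R) omega = 7/2

Stokes: integral_partial_R omega = integral_R d omega with d omega = (∂Q/∂x - ∂P/∂y) dx ∧ dy.
  ∂Q/∂x = y
  ∂P/∂y = -4*y - 1
  integrand = ∂Q/∂x - ∂P/∂y = 5*y + 1.
Integrating over R: integral_0^1 integral_0^1 (5*y + 1) dx dy = 7/2.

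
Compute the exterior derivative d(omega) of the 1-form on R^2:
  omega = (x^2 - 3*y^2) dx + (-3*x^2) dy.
d(omega) = (-6*x + 6*y) dx ∧ dy

For a 1-form omega = sum_i f_i dx_i, the exterior derivative is
  d(omega) = sum_{i < j} (∂f_j/∂x_i - ∂f_i/∂x_j) dx_i ∧ dx_j.
  coefficient of dx ∧ dy: ∂f_2/∂x - ∂f_1/∂y = ∂(-3*x^2)/∂x - ∂(x^2 - 3*y^2)/∂y = -6*x + 6*y
Assembling: d(omega) = (-6*x + 6*y) dx ∧ dy.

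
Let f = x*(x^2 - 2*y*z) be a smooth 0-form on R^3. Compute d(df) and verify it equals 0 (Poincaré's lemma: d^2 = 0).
d(df) = 0

Step 1: df = sum_i (∂f/∂x_i) dx_i = (3*x^2 - 2*y*z) dx + (-2*x*z) dy + (-2*x*y) dz.
Step 2: Apply d again. Using the 1-form formula, the coefficient of dx ∧ dy in d(df) is ∂^2 f/∂x ∂y - ∂^2 f/∂y ∂x = (-2*z) - (-2*z) = 0 (equality of mixed partials for smooth f).
Similarly for dx ∧ dz and dy ∧ dz — all coefficients vanish. So d(df) = 0.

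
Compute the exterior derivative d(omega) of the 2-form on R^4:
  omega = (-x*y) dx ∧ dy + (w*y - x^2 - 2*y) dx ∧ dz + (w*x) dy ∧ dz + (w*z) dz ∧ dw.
d(omega) = (2) dx ∧ dy ∧ dz + (y) dx ∧ dz ∧ dw + (x) dy ∧ dz ∧ dw

For a 2-form omega = sum_{i<j} g_{ij} dx_i ∧ dx_j, the exterior derivative is
  d(omega) = sum_{i<j} d(g_{ij}) ∧ dx_i ∧ dx_j = sum_{i<j, k} (∂g_{ij}/∂x_k) dx_k ∧ dx_i ∧ dx_j.
Expand each term, using dx_k ∧ dx_i ∧ dx_j = sgn(permutation) dx_{(a)} ∧ dx_{(b)} ∧ dx_{(c)} with (a < b < c) sorted:
  d(w*y - x^2 - 2*y) includes (∂/∂y)(w*y - x^2 - 2*y) dy = (w - 2) dy, which multiplied by dx ∧ dz gives (2 - w) dx ∧ dy ∧ dz
  d(w*y - x^2 - 2*y) includes (∂/∂w)(w*y - x^2 - 2*y) dw = (y) dw, which multiplied by dx ∧ dz gives (y) dx ∧ dz ∧ dw
  d(w*x) includes (∂/∂x)(w*x) dx = (w) dx, which multiplied by dy ∧ dz gives (w) dx ∧ dy ∧ dz
  d(w*x) includes (∂/∂w)(w*x) dw = (x) dw, which multiplied by dy ∧ dz gives (x) dy ∧ dz ∧ dw
Collecting like 3-forms: d(omega) = (2) dx ∧ dy ∧ dz + (y) dx ∧ dz ∧ dw + (x) dy ∧ dz ∧ dw.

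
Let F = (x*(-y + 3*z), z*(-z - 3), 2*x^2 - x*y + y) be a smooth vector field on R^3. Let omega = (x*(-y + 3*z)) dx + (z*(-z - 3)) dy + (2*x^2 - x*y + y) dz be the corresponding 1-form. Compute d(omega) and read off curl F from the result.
d(omega) = (-x + 2*z + 4) dy ∧ dz + (-x + y) dz ∧ dx + (x) dx ∧ dy; curl F = (-x + 2*z + 4, -x + y, x)

d omega = sum_{i<j} (∂f_j/∂x_i - ∂f_i/∂x_j) dx_i ∧ dx_j. Under the identification (dy ∧ dz, dz ∧ dx, dx ∧ dy) ↔ (e_x, e_y, e_z), the coefficients are exactly the components of curl F. Compute:
  ∂R/∂y - ∂Q/∂z = (1 - x) - (-2*z - 3) = -x + 2*z + 4
  ∂P/∂z - ∂R/∂x = (3*x) - (4*x - y) = -x + y
  ∂Q/∂x - ∂P/∂y = (0) - (-x) = x.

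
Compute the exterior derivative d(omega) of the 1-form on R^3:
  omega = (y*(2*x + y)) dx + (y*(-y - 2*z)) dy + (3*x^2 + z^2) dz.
d(omega) = (-2*x - 2*y) dx ∧ dy + (6*x) dx ∧ dz + (2*y) dy ∧ dz

For a 1-form omega = sum_i f_i dx_i, the exterior derivative is
  d(omega) = sum_{i < j} (∂f_j/∂x_i - ∂f_i/∂x_j) dx_i ∧ dx_j.
  coefficient of dx ∧ dy: ∂f_2/∂x - ∂f_1/∂y = ∂(y*(-y - 2*z))/∂x - ∂(y*(2*x + y))/∂y = -2*x - 2*y
  coefficient of dx ∧ dz: ∂f_3/∂x - ∂f_1/∂z = ∂(3*x^2 + z^2)/∂x - ∂(y*(2*x + y))/∂z = 6*x
  coefficient of dy ∧ dz: ∂f_3/∂y - ∂f_2/∂z = ∂(3*x^2 + z^2)/∂y - ∂(y*(-y - 2*z))/∂z = 2*y
Assembling: d(omega) = (-2*x - 2*y) dx ∧ dy + (6*x) dx ∧ dz + (2*y) dy ∧ dz.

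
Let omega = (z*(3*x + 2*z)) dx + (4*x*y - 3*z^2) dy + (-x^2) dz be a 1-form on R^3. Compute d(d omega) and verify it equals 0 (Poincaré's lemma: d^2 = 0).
d(d omega) = 0

Step 1: d omega = sum_{i<j} (∂f_j/∂x_i - ∂f_i/∂x_j) dx_i ∧ dx_j:
  coeff of dx ∧ dy: 4*y
  coeff of dx ∧ dz: -5*x - 4*z
  coeff of dy ∧ dz: 6*z
Step 2: Apply d again to each 2-form coefficient. The only possible 3-form in R^3 is dx ∧ dy ∧ dz, with coefficient
  ∂(coeff of dy∧dz)/∂x - ∂(coeff of dx∧dz)/∂y + ∂(coeff of dx∧dy)/∂z
  = ∂/∂x (6*z) - ∂/∂y (-5*x - 4*z) + ∂/∂z (4*y).
Each of these terms simplifies to sums of mixed partials that cancel in pairs. The result is 0 (by equality of mixed partials for smooth functions — Schwarz / Clairaut).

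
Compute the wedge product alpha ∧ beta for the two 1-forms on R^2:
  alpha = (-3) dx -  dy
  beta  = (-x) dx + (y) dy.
alpha ∧ beta = (-x - 3*y) dx ∧ dy

Distribute the wedge, using dx_i ∧ dx_j = -dx_j ∧ dx_i and dx_i ∧ dx_i = 0. For each pair (i, j) with i < j, the coefficient of dx_i ∧ dx_j in alpha ∧ beta is (alpha_i * beta_j - alpha_j * beta_i). Collecting: alpha ∧ beta = (-x - 3*y) dx ∧ dy.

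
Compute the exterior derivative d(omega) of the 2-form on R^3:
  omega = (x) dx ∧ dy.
d(omega) = 0

For a 2-form omega = sum_{i<j} g_{ij} dx_i ∧ dx_j, the exterior derivative is
  d(omega) = sum_{i<j} d(g_{ij}) ∧ dx_i ∧ dx_j = sum_{i<j, k} (∂g_{ij}/∂x_k) dx_k ∧ dx_i ∧ dx_j.
Expand each term, using dx_k ∧ dx_i ∧ dx_j = sgn(permutation) dx_{(a)} ∧ dx_{(b)} ∧ dx_{(c)} with (a < b < c) sorted:

Collecting like 3-forms: d(omega) = 0.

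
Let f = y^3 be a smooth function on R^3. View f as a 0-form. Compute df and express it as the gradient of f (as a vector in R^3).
df = (0) dx + (3*y^2) dy + (0) dz; grad f = (0, 3*y^2, 0)

For a 0-form f, d f = (∂f/∂x) dx + (∂f/∂y) dy + (∂f/∂z) dz. The components of the vector representation are exactly the entries of grad f in Cartesian coordinates:
  ∂f/∂x = 0
  ∂f/∂y = 3*y^2
  ∂f/∂z = 0.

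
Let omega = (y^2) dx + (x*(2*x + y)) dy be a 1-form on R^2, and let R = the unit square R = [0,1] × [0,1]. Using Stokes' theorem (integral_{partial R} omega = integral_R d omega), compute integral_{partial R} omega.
integral_(partial R) omega = 3/2

Stokes: integral_partial_R omega = integral_R d omega with d omega = (∂Q/∂x - ∂P/∂y) dx ∧ dy.
  ∂Q/∂x = 4*x + y
  ∂P/∂y = 2*y
  integrand = ∂Q/∂x - ∂P/∂y = 4*x - y.
Integrating over R: integral_0^1 integral_0^1 (4*x - y) dx dy = 3/2.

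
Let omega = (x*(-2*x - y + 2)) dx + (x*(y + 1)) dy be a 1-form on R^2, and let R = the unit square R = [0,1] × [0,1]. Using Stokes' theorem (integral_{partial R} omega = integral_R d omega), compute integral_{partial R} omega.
integral_(partial R) omega = 2

Stokes: integral_partial_R omega = integral_R d omega with d omega = (∂Q/∂x - ∂P/∂y) dx ∧ dy.
  ∂Q/∂x = y + 1
  ∂P/∂y = -x
  integrand = ∂Q/∂x - ∂P/∂y = x + y + 1.
Integrating over R: integral_0^1 integral_0^1 (x + y + 1) dx dy = 2.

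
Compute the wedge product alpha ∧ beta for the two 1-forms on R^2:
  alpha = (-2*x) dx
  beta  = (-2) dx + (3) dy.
alpha ∧ beta = (-6*x) dx ∧ dy

Distribute the wedge, using dx_i ∧ dx_j = -dx_j ∧ dx_i and dx_i ∧ dx_i = 0. For each pair (i, j) with i < j, the coefficient of dx_i ∧ dx_j in alpha ∧ beta is (alpha_i * beta_j - alpha_j * beta_i). Collecting: alpha ∧ beta = (-6*x) dx ∧ dy.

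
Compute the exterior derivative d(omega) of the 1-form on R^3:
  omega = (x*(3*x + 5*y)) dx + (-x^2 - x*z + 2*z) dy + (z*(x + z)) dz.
d(omega) = (-7*x - z) dx ∧ dy + (z) dx ∧ dz + (x - 2) dy ∧ dz

For a 1-form omega = sum_i f_i dx_i, the exterior derivative is
  d(omega) = sum_{i < j} (∂f_j/∂x_i - ∂f_i/∂x_j) dx_i ∧ dx_j.
  coefficient of dx ∧ dy: ∂f_2/∂x - ∂f_1/∂y = ∂(-x^2 - x*z + 2*z)/∂x - ∂(x*(3*x + 5*y))/∂y = -7*x - z
  coefficient of dx ∧ dz: ∂f_3/∂x - ∂f_1/∂z = ∂(z*(x + z))/∂x - ∂(x*(3*x + 5*y))/∂z = z
  coefficient of dy ∧ dz: ∂f_3/∂y - ∂f_2/∂z = ∂(z*(x + z))/∂y - ∂(-x^2 - x*z + 2*z)/∂z = x - 2
Assembling: d(omega) = (-7*x - z) dx ∧ dy + (z) dx ∧ dz + (x - 2) dy ∧ dz.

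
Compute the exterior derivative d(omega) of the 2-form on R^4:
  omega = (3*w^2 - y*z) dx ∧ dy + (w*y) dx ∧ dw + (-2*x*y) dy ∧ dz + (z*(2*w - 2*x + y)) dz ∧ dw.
d(omega) = (-3*y) dx ∧ dy ∧ dz + (5*w) dx ∧ dy ∧ dw + (-2*z) dx ∧ dz ∧ dw + (z) dy ∧ dz ∧ dw

For a 2-form omega = sum_{i<j} g_{ij} dx_i ∧ dx_j, the exterior derivative is
  d(omega) = sum_{i<j} d(g_{ij}) ∧ dx_i ∧ dx_j = sum_{i<j, k} (∂g_{ij}/∂x_k) dx_k ∧ dx_i ∧ dx_j.
Expand each term, using dx_k ∧ dx_i ∧ dx_j = sgn(permutation) dx_{(a)} ∧ dx_{(b)} ∧ dx_{(c)} with (a < b < c) sorted:
  d(3*w^2 - y*z) includes (∂/∂z)(3*w^2 - y*z) dz = (-y) dz, which multiplied by dx ∧ dy gives (-y) dx ∧ dy ∧ dz
  d(3*w^2 - y*z) includes (∂/∂w)(3*w^2 - y*z) dw = (6*w) dw, which multiplied by dx ∧ dy gives (6*w) dx ∧ dy ∧ dw
  d(w*y) includes (∂/∂y)(w*y) dy = (w) dy, which multiplied by dx ∧ dw gives (-w) dx ∧ dy ∧ dw
  d(-2*x*y) includes (∂/∂x)(-2*x*y) dx = (-2*y) dx, which multiplied by dy ∧ dz gives (-2*y) dx ∧ dy ∧ dz
  d(z*(2*w - 2*x + y)) includes (∂/∂x)(z*(2*w - 2*x + y)) dx = (-2*z) dx, which multiplied by dz ∧ dw gives (-2*z) dx ∧ dz ∧ dw
  d(z*(2*w - 2*x + y)) includes (∂/∂y)(z*(2*w - 2*x + y)) dy = (z) dy, which multiplied by dz ∧ dw gives (z) dy ∧ dz ∧ dw
Collecting like 3-forms: d(omega) = (-3*y) dx ∧ dy ∧ dz + (5*w) dx ∧ dy ∧ dw + (-2*z) dx ∧ dz ∧ dw + (z) dy ∧ dz ∧ dw.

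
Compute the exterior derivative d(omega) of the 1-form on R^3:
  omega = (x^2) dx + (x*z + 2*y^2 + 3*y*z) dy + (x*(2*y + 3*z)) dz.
d(omega) = (z) dx ∧ dy + (2*y + 3*z) dx ∧ dz + (x - 3*y) dy ∧ dz

For a 1-form omega = sum_i f_i dx_i, the exterior derivative is
  d(omega) = sum_{i < j} (∂f_j/∂x_i - ∂f_i/∂x_j) dx_i ∧ dx_j.
  coefficient of dx ∧ dy: ∂f_2/∂x - ∂f_1/∂y = ∂(x*z + 2*y^2 + 3*y*z)/∂x - ∂(x^2)/∂y = z
  coefficient of dx ∧ dz: ∂f_3/∂x - ∂f_1/∂z = ∂(x*(2*y + 3*z))/∂x - ∂(x^2)/∂z = 2*y + 3*z
  coefficient of dy ∧ dz: ∂f_3/∂y - ∂f_2/∂z = ∂(x*(2*y + 3*z))/∂y - ∂(x*z + 2*y^2 + 3*y*z)/∂z = x - 3*y
Assembling: d(omega) = (z) dx ∧ dy + (2*y + 3*z) dx ∧ dz + (x - 3*y) dy ∧ dz.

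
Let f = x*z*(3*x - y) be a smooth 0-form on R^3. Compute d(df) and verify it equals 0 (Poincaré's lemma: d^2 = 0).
d(df) = 0

Step 1: df = sum_i (∂f/∂x_i) dx_i = (z*(6*x - y)) dx + (-x*z) dy + (x*(3*x - y)) dz.
Step 2: Apply d again. Using the 1-form formula, the coefficient of dx ∧ dy in d(df) is ∂^2 f/∂x ∂y - ∂^2 f/∂y ∂x = (-z) - (-z) = 0 (equality of mixed partials for smooth f).
Similarly for dx ∧ dz and dy ∧ dz — all coefficients vanish. So d(df) = 0.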